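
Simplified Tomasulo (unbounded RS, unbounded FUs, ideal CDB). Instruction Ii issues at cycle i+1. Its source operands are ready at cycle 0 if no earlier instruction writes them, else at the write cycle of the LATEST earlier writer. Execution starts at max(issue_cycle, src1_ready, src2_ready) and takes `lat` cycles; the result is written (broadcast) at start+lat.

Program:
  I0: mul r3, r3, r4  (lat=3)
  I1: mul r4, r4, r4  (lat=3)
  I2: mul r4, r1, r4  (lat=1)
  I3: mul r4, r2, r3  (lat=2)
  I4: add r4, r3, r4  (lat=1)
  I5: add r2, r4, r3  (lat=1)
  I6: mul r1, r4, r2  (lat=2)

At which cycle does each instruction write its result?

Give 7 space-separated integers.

Answer: 4 5 6 6 7 8 10

Derivation:
I0 mul r3: issue@1 deps=(None,None) exec_start@1 write@4
I1 mul r4: issue@2 deps=(None,None) exec_start@2 write@5
I2 mul r4: issue@3 deps=(None,1) exec_start@5 write@6
I3 mul r4: issue@4 deps=(None,0) exec_start@4 write@6
I4 add r4: issue@5 deps=(0,3) exec_start@6 write@7
I5 add r2: issue@6 deps=(4,0) exec_start@7 write@8
I6 mul r1: issue@7 deps=(4,5) exec_start@8 write@10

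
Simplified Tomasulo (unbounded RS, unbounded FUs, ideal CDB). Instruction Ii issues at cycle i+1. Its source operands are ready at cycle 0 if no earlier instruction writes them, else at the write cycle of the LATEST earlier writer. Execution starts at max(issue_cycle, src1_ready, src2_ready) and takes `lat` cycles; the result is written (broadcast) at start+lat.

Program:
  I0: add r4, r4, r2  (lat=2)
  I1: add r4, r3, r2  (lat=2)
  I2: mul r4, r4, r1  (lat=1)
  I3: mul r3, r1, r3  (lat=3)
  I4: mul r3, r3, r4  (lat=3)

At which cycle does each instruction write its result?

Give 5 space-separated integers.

I0 add r4: issue@1 deps=(None,None) exec_start@1 write@3
I1 add r4: issue@2 deps=(None,None) exec_start@2 write@4
I2 mul r4: issue@3 deps=(1,None) exec_start@4 write@5
I3 mul r3: issue@4 deps=(None,None) exec_start@4 write@7
I4 mul r3: issue@5 deps=(3,2) exec_start@7 write@10

Answer: 3 4 5 7 10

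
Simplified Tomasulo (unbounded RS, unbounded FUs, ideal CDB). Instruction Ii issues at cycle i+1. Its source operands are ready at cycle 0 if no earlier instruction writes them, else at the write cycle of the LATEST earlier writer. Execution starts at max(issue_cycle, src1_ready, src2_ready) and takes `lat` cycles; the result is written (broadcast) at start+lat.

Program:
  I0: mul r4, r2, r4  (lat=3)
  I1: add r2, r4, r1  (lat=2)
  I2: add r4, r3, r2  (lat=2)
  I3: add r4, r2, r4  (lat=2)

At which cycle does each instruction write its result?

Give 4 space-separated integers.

I0 mul r4: issue@1 deps=(None,None) exec_start@1 write@4
I1 add r2: issue@2 deps=(0,None) exec_start@4 write@6
I2 add r4: issue@3 deps=(None,1) exec_start@6 write@8
I3 add r4: issue@4 deps=(1,2) exec_start@8 write@10

Answer: 4 6 8 10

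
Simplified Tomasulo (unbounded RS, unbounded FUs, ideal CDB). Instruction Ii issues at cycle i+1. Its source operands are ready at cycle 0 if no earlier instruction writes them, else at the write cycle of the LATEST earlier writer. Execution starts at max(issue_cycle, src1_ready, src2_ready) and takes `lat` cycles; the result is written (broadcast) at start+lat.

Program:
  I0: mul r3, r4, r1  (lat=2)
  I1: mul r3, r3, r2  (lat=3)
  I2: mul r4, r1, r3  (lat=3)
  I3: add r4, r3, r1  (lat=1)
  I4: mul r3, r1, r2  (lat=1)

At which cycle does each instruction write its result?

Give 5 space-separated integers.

Answer: 3 6 9 7 6

Derivation:
I0 mul r3: issue@1 deps=(None,None) exec_start@1 write@3
I1 mul r3: issue@2 deps=(0,None) exec_start@3 write@6
I2 mul r4: issue@3 deps=(None,1) exec_start@6 write@9
I3 add r4: issue@4 deps=(1,None) exec_start@6 write@7
I4 mul r3: issue@5 deps=(None,None) exec_start@5 write@6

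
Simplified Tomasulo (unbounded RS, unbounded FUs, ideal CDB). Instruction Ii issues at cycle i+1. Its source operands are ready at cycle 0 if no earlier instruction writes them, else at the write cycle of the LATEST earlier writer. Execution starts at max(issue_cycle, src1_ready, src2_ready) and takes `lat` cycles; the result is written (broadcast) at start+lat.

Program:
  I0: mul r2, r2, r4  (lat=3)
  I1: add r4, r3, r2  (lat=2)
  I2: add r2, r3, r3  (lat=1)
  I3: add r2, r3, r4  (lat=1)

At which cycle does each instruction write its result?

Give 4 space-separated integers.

I0 mul r2: issue@1 deps=(None,None) exec_start@1 write@4
I1 add r4: issue@2 deps=(None,0) exec_start@4 write@6
I2 add r2: issue@3 deps=(None,None) exec_start@3 write@4
I3 add r2: issue@4 deps=(None,1) exec_start@6 write@7

Answer: 4 6 4 7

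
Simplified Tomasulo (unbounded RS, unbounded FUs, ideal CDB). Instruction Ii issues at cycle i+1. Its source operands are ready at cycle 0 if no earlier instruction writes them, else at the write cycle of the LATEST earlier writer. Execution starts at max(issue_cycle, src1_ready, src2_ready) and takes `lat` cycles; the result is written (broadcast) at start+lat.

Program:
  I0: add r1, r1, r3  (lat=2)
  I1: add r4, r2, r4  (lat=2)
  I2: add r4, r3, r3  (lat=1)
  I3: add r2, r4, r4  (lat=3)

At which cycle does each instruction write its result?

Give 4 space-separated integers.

I0 add r1: issue@1 deps=(None,None) exec_start@1 write@3
I1 add r4: issue@2 deps=(None,None) exec_start@2 write@4
I2 add r4: issue@3 deps=(None,None) exec_start@3 write@4
I3 add r2: issue@4 deps=(2,2) exec_start@4 write@7

Answer: 3 4 4 7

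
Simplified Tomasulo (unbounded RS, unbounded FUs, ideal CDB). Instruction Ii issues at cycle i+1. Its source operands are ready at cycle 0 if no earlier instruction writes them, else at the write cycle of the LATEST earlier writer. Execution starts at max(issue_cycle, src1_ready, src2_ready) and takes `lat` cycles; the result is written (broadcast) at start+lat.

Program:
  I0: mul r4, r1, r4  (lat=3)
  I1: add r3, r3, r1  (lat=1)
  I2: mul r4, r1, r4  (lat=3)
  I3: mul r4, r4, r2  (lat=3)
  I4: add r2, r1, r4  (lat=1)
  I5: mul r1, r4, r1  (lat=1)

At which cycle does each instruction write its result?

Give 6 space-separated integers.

I0 mul r4: issue@1 deps=(None,None) exec_start@1 write@4
I1 add r3: issue@2 deps=(None,None) exec_start@2 write@3
I2 mul r4: issue@3 deps=(None,0) exec_start@4 write@7
I3 mul r4: issue@4 deps=(2,None) exec_start@7 write@10
I4 add r2: issue@5 deps=(None,3) exec_start@10 write@11
I5 mul r1: issue@6 deps=(3,None) exec_start@10 write@11

Answer: 4 3 7 10 11 11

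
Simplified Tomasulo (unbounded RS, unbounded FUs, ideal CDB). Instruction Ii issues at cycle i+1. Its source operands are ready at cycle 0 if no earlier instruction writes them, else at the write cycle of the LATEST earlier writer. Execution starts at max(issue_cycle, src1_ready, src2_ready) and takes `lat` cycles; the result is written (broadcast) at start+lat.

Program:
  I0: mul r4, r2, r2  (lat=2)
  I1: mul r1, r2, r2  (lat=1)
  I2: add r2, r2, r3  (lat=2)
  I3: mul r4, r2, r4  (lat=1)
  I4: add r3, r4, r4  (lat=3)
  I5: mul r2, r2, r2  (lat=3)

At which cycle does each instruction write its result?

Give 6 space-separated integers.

I0 mul r4: issue@1 deps=(None,None) exec_start@1 write@3
I1 mul r1: issue@2 deps=(None,None) exec_start@2 write@3
I2 add r2: issue@3 deps=(None,None) exec_start@3 write@5
I3 mul r4: issue@4 deps=(2,0) exec_start@5 write@6
I4 add r3: issue@5 deps=(3,3) exec_start@6 write@9
I5 mul r2: issue@6 deps=(2,2) exec_start@6 write@9

Answer: 3 3 5 6 9 9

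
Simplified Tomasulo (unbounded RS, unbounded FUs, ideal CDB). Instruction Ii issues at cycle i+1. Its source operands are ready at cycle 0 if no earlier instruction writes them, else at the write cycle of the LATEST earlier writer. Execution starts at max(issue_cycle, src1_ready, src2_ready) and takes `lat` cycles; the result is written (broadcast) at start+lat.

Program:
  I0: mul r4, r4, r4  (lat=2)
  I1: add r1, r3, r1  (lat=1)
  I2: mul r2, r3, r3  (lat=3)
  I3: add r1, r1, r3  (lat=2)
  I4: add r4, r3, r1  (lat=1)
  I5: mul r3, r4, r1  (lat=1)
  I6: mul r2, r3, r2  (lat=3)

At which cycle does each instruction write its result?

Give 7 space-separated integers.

Answer: 3 3 6 6 7 8 11

Derivation:
I0 mul r4: issue@1 deps=(None,None) exec_start@1 write@3
I1 add r1: issue@2 deps=(None,None) exec_start@2 write@3
I2 mul r2: issue@3 deps=(None,None) exec_start@3 write@6
I3 add r1: issue@4 deps=(1,None) exec_start@4 write@6
I4 add r4: issue@5 deps=(None,3) exec_start@6 write@7
I5 mul r3: issue@6 deps=(4,3) exec_start@7 write@8
I6 mul r2: issue@7 deps=(5,2) exec_start@8 write@11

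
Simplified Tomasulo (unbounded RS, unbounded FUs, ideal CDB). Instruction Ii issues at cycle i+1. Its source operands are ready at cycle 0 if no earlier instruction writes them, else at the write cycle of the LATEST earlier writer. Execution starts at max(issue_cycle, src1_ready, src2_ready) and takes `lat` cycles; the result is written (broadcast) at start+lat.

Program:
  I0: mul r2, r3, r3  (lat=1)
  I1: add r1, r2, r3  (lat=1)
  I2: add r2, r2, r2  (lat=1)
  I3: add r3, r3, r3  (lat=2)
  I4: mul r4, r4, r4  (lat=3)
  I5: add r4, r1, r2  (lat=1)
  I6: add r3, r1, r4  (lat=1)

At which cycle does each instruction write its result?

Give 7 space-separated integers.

Answer: 2 3 4 6 8 7 8

Derivation:
I0 mul r2: issue@1 deps=(None,None) exec_start@1 write@2
I1 add r1: issue@2 deps=(0,None) exec_start@2 write@3
I2 add r2: issue@3 deps=(0,0) exec_start@3 write@4
I3 add r3: issue@4 deps=(None,None) exec_start@4 write@6
I4 mul r4: issue@5 deps=(None,None) exec_start@5 write@8
I5 add r4: issue@6 deps=(1,2) exec_start@6 write@7
I6 add r3: issue@7 deps=(1,5) exec_start@7 write@8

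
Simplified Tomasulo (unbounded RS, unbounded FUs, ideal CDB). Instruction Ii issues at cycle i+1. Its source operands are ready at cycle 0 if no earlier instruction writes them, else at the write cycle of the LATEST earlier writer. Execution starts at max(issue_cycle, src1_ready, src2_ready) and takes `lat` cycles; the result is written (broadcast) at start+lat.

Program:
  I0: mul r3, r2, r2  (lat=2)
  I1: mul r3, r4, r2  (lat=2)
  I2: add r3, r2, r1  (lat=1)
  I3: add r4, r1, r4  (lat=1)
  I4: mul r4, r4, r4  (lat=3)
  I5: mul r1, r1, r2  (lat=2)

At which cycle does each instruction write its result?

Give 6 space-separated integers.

Answer: 3 4 4 5 8 8

Derivation:
I0 mul r3: issue@1 deps=(None,None) exec_start@1 write@3
I1 mul r3: issue@2 deps=(None,None) exec_start@2 write@4
I2 add r3: issue@3 deps=(None,None) exec_start@3 write@4
I3 add r4: issue@4 deps=(None,None) exec_start@4 write@5
I4 mul r4: issue@5 deps=(3,3) exec_start@5 write@8
I5 mul r1: issue@6 deps=(None,None) exec_start@6 write@8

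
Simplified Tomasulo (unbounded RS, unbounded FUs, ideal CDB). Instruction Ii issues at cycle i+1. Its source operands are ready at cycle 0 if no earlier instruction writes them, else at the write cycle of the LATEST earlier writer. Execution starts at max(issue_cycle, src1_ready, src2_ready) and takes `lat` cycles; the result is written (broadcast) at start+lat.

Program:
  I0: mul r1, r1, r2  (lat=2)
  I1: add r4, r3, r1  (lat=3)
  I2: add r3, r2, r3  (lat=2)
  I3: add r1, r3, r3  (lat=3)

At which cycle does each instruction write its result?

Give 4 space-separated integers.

Answer: 3 6 5 8

Derivation:
I0 mul r1: issue@1 deps=(None,None) exec_start@1 write@3
I1 add r4: issue@2 deps=(None,0) exec_start@3 write@6
I2 add r3: issue@3 deps=(None,None) exec_start@3 write@5
I3 add r1: issue@4 deps=(2,2) exec_start@5 write@8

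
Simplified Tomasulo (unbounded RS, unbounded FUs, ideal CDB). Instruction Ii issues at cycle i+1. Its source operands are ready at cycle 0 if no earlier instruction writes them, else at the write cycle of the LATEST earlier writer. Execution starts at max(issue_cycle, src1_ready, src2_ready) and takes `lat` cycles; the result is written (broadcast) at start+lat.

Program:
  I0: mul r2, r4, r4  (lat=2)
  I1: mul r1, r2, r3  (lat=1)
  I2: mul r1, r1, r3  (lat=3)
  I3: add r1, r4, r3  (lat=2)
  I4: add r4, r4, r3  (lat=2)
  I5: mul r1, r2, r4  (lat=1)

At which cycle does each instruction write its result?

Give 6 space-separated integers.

I0 mul r2: issue@1 deps=(None,None) exec_start@1 write@3
I1 mul r1: issue@2 deps=(0,None) exec_start@3 write@4
I2 mul r1: issue@3 deps=(1,None) exec_start@4 write@7
I3 add r1: issue@4 deps=(None,None) exec_start@4 write@6
I4 add r4: issue@5 deps=(None,None) exec_start@5 write@7
I5 mul r1: issue@6 deps=(0,4) exec_start@7 write@8

Answer: 3 4 7 6 7 8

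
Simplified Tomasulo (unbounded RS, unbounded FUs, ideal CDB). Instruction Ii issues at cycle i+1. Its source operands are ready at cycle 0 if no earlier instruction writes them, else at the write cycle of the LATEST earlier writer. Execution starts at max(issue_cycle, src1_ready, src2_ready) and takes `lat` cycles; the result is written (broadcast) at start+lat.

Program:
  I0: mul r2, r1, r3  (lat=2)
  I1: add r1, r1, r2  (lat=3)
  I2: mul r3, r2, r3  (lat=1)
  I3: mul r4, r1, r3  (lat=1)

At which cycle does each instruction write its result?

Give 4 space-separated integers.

Answer: 3 6 4 7

Derivation:
I0 mul r2: issue@1 deps=(None,None) exec_start@1 write@3
I1 add r1: issue@2 deps=(None,0) exec_start@3 write@6
I2 mul r3: issue@3 deps=(0,None) exec_start@3 write@4
I3 mul r4: issue@4 deps=(1,2) exec_start@6 write@7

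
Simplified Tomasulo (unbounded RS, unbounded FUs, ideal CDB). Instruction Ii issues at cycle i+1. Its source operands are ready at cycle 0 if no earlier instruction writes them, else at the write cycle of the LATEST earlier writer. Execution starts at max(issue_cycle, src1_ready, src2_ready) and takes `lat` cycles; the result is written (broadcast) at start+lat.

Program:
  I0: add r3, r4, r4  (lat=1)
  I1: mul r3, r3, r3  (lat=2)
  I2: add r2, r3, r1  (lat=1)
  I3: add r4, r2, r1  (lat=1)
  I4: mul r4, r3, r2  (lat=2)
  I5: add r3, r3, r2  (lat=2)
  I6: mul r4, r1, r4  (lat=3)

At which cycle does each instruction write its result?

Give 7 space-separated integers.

I0 add r3: issue@1 deps=(None,None) exec_start@1 write@2
I1 mul r3: issue@2 deps=(0,0) exec_start@2 write@4
I2 add r2: issue@3 deps=(1,None) exec_start@4 write@5
I3 add r4: issue@4 deps=(2,None) exec_start@5 write@6
I4 mul r4: issue@5 deps=(1,2) exec_start@5 write@7
I5 add r3: issue@6 deps=(1,2) exec_start@6 write@8
I6 mul r4: issue@7 deps=(None,4) exec_start@7 write@10

Answer: 2 4 5 6 7 8 10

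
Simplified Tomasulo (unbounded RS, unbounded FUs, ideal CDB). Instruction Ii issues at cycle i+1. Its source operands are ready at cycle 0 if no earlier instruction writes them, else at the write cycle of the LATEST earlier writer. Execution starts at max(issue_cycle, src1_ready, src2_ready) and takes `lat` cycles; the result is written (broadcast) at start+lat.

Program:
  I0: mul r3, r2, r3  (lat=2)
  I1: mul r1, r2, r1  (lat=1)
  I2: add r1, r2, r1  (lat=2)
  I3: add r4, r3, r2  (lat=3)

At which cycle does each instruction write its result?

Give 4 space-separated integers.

I0 mul r3: issue@1 deps=(None,None) exec_start@1 write@3
I1 mul r1: issue@2 deps=(None,None) exec_start@2 write@3
I2 add r1: issue@3 deps=(None,1) exec_start@3 write@5
I3 add r4: issue@4 deps=(0,None) exec_start@4 write@7

Answer: 3 3 5 7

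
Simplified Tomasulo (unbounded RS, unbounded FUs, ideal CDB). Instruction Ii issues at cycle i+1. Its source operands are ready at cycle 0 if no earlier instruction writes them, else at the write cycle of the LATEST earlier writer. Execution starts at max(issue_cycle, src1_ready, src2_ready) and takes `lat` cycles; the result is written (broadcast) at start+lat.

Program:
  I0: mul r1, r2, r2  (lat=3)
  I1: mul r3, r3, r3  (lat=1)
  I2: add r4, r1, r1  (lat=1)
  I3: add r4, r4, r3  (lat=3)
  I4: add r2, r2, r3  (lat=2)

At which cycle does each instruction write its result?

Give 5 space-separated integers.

Answer: 4 3 5 8 7

Derivation:
I0 mul r1: issue@1 deps=(None,None) exec_start@1 write@4
I1 mul r3: issue@2 deps=(None,None) exec_start@2 write@3
I2 add r4: issue@3 deps=(0,0) exec_start@4 write@5
I3 add r4: issue@4 deps=(2,1) exec_start@5 write@8
I4 add r2: issue@5 deps=(None,1) exec_start@5 write@7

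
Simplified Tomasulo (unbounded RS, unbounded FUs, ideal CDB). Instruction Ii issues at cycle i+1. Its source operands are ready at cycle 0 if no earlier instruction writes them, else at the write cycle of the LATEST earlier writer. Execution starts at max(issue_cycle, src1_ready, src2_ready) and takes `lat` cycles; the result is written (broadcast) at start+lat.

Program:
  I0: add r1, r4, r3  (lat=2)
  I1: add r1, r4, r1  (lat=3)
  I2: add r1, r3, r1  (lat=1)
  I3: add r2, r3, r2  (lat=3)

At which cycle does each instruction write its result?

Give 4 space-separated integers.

I0 add r1: issue@1 deps=(None,None) exec_start@1 write@3
I1 add r1: issue@2 deps=(None,0) exec_start@3 write@6
I2 add r1: issue@3 deps=(None,1) exec_start@6 write@7
I3 add r2: issue@4 deps=(None,None) exec_start@4 write@7

Answer: 3 6 7 7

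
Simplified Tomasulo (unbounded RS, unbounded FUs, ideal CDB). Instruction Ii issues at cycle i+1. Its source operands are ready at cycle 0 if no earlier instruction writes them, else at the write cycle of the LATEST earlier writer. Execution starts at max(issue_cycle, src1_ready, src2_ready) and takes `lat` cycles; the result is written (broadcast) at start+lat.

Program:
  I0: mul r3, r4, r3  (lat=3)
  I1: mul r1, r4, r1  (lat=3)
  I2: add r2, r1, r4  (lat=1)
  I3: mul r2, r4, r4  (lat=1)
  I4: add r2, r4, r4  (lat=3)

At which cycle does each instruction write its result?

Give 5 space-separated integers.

Answer: 4 5 6 5 8

Derivation:
I0 mul r3: issue@1 deps=(None,None) exec_start@1 write@4
I1 mul r1: issue@2 deps=(None,None) exec_start@2 write@5
I2 add r2: issue@3 deps=(1,None) exec_start@5 write@6
I3 mul r2: issue@4 deps=(None,None) exec_start@4 write@5
I4 add r2: issue@5 deps=(None,None) exec_start@5 write@8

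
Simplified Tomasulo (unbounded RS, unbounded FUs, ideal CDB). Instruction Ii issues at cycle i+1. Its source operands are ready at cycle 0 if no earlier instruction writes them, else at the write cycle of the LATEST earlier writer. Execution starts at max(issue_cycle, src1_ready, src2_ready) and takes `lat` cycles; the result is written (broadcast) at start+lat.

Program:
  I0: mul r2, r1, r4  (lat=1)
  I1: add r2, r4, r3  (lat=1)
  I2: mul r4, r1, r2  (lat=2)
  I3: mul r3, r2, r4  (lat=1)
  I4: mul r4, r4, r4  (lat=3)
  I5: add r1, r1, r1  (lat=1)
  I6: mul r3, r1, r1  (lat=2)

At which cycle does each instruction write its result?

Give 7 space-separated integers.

I0 mul r2: issue@1 deps=(None,None) exec_start@1 write@2
I1 add r2: issue@2 deps=(None,None) exec_start@2 write@3
I2 mul r4: issue@3 deps=(None,1) exec_start@3 write@5
I3 mul r3: issue@4 deps=(1,2) exec_start@5 write@6
I4 mul r4: issue@5 deps=(2,2) exec_start@5 write@8
I5 add r1: issue@6 deps=(None,None) exec_start@6 write@7
I6 mul r3: issue@7 deps=(5,5) exec_start@7 write@9

Answer: 2 3 5 6 8 7 9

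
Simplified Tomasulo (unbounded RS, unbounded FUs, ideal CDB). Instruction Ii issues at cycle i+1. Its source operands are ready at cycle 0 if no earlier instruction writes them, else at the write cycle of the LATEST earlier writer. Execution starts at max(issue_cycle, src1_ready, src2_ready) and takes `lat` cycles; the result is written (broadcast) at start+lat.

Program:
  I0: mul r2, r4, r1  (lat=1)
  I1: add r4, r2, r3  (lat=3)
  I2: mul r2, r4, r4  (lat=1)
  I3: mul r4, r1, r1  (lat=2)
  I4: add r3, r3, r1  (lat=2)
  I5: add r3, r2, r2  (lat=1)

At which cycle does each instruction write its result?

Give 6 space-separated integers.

I0 mul r2: issue@1 deps=(None,None) exec_start@1 write@2
I1 add r4: issue@2 deps=(0,None) exec_start@2 write@5
I2 mul r2: issue@3 deps=(1,1) exec_start@5 write@6
I3 mul r4: issue@4 deps=(None,None) exec_start@4 write@6
I4 add r3: issue@5 deps=(None,None) exec_start@5 write@7
I5 add r3: issue@6 deps=(2,2) exec_start@6 write@7

Answer: 2 5 6 6 7 7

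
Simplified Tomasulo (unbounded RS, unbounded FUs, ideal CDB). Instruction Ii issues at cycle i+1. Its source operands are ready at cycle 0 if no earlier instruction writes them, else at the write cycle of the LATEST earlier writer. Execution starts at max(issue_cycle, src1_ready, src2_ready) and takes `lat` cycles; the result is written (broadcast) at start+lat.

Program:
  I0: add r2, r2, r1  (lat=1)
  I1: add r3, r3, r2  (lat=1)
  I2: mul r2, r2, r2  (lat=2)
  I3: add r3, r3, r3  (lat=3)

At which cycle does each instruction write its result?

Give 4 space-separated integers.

I0 add r2: issue@1 deps=(None,None) exec_start@1 write@2
I1 add r3: issue@2 deps=(None,0) exec_start@2 write@3
I2 mul r2: issue@3 deps=(0,0) exec_start@3 write@5
I3 add r3: issue@4 deps=(1,1) exec_start@4 write@7

Answer: 2 3 5 7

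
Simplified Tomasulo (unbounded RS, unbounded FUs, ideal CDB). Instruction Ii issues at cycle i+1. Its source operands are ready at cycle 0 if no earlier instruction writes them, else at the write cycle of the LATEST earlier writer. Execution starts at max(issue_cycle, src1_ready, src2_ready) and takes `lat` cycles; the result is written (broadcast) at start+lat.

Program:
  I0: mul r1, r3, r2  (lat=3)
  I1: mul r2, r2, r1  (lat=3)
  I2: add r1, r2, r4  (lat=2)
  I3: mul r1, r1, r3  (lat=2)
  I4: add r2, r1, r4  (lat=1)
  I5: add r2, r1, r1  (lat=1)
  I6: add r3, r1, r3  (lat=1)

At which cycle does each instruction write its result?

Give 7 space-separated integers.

Answer: 4 7 9 11 12 12 12

Derivation:
I0 mul r1: issue@1 deps=(None,None) exec_start@1 write@4
I1 mul r2: issue@2 deps=(None,0) exec_start@4 write@7
I2 add r1: issue@3 deps=(1,None) exec_start@7 write@9
I3 mul r1: issue@4 deps=(2,None) exec_start@9 write@11
I4 add r2: issue@5 deps=(3,None) exec_start@11 write@12
I5 add r2: issue@6 deps=(3,3) exec_start@11 write@12
I6 add r3: issue@7 deps=(3,None) exec_start@11 write@12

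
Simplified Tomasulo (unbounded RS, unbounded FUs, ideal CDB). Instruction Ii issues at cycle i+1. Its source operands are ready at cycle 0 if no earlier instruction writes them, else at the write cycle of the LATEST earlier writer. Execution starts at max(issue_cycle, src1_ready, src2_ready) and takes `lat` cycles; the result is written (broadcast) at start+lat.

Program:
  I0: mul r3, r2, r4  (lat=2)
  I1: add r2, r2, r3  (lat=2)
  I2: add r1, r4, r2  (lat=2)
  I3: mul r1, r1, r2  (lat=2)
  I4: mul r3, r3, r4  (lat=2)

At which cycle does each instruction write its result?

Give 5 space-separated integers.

Answer: 3 5 7 9 7

Derivation:
I0 mul r3: issue@1 deps=(None,None) exec_start@1 write@3
I1 add r2: issue@2 deps=(None,0) exec_start@3 write@5
I2 add r1: issue@3 deps=(None,1) exec_start@5 write@7
I3 mul r1: issue@4 deps=(2,1) exec_start@7 write@9
I4 mul r3: issue@5 deps=(0,None) exec_start@5 write@7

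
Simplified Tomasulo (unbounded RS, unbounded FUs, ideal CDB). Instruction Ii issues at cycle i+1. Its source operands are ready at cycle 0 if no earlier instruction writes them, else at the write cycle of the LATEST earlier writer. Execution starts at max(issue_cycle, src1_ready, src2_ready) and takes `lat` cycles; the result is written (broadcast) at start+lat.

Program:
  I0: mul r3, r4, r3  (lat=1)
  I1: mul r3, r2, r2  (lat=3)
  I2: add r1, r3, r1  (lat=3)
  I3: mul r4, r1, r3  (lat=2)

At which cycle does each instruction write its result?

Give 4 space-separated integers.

Answer: 2 5 8 10

Derivation:
I0 mul r3: issue@1 deps=(None,None) exec_start@1 write@2
I1 mul r3: issue@2 deps=(None,None) exec_start@2 write@5
I2 add r1: issue@3 deps=(1,None) exec_start@5 write@8
I3 mul r4: issue@4 deps=(2,1) exec_start@8 write@10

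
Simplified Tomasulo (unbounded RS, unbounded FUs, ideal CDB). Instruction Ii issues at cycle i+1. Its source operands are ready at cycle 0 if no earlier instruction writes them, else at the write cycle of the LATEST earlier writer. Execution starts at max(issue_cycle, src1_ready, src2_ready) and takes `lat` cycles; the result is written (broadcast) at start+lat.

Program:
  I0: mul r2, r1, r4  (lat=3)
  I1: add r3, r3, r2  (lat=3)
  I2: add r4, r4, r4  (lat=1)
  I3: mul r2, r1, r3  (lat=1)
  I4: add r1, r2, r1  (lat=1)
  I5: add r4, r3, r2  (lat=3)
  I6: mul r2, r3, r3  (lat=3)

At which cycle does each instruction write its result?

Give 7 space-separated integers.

Answer: 4 7 4 8 9 11 10

Derivation:
I0 mul r2: issue@1 deps=(None,None) exec_start@1 write@4
I1 add r3: issue@2 deps=(None,0) exec_start@4 write@7
I2 add r4: issue@3 deps=(None,None) exec_start@3 write@4
I3 mul r2: issue@4 deps=(None,1) exec_start@7 write@8
I4 add r1: issue@5 deps=(3,None) exec_start@8 write@9
I5 add r4: issue@6 deps=(1,3) exec_start@8 write@11
I6 mul r2: issue@7 deps=(1,1) exec_start@7 write@10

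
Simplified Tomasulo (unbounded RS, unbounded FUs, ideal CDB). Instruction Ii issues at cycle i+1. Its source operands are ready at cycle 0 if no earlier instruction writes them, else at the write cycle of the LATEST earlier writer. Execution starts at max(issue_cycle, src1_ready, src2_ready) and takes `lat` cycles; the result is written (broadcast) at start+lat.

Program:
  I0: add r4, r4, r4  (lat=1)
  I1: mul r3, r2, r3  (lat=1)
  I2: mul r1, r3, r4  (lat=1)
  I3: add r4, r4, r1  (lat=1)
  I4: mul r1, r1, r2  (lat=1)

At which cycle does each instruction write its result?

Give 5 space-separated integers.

I0 add r4: issue@1 deps=(None,None) exec_start@1 write@2
I1 mul r3: issue@2 deps=(None,None) exec_start@2 write@3
I2 mul r1: issue@3 deps=(1,0) exec_start@3 write@4
I3 add r4: issue@4 deps=(0,2) exec_start@4 write@5
I4 mul r1: issue@5 deps=(2,None) exec_start@5 write@6

Answer: 2 3 4 5 6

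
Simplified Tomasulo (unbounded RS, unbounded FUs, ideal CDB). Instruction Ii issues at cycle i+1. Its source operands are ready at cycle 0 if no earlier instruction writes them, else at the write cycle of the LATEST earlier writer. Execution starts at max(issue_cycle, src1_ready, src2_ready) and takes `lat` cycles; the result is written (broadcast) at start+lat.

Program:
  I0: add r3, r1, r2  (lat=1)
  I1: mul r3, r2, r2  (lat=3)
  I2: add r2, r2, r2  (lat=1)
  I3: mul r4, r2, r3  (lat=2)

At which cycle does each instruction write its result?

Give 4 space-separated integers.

Answer: 2 5 4 7

Derivation:
I0 add r3: issue@1 deps=(None,None) exec_start@1 write@2
I1 mul r3: issue@2 deps=(None,None) exec_start@2 write@5
I2 add r2: issue@3 deps=(None,None) exec_start@3 write@4
I3 mul r4: issue@4 deps=(2,1) exec_start@5 write@7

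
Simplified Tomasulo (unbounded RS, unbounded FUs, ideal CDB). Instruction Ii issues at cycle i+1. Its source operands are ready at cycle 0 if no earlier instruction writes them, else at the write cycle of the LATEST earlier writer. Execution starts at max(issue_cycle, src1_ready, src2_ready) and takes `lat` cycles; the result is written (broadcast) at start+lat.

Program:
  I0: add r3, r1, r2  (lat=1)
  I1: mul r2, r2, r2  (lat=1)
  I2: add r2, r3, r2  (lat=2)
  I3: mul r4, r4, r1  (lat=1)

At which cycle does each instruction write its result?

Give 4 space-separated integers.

Answer: 2 3 5 5

Derivation:
I0 add r3: issue@1 deps=(None,None) exec_start@1 write@2
I1 mul r2: issue@2 deps=(None,None) exec_start@2 write@3
I2 add r2: issue@3 deps=(0,1) exec_start@3 write@5
I3 mul r4: issue@4 deps=(None,None) exec_start@4 write@5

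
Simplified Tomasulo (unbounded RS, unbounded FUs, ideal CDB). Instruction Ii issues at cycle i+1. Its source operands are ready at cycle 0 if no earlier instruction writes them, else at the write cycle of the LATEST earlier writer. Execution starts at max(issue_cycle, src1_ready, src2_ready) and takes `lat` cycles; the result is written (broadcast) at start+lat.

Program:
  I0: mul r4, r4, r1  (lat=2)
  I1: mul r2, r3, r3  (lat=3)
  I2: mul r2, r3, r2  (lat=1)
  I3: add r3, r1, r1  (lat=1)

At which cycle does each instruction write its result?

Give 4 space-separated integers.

I0 mul r4: issue@1 deps=(None,None) exec_start@1 write@3
I1 mul r2: issue@2 deps=(None,None) exec_start@2 write@5
I2 mul r2: issue@3 deps=(None,1) exec_start@5 write@6
I3 add r3: issue@4 deps=(None,None) exec_start@4 write@5

Answer: 3 5 6 5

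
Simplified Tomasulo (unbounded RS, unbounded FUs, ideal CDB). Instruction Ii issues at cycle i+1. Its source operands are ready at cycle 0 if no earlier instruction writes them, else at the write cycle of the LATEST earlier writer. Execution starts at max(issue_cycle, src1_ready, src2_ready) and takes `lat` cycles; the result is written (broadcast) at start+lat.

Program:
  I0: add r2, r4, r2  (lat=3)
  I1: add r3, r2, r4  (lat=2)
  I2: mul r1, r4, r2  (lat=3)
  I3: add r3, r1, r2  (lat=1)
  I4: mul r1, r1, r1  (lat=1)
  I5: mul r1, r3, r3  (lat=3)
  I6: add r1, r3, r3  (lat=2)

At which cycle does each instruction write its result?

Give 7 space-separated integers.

I0 add r2: issue@1 deps=(None,None) exec_start@1 write@4
I1 add r3: issue@2 deps=(0,None) exec_start@4 write@6
I2 mul r1: issue@3 deps=(None,0) exec_start@4 write@7
I3 add r3: issue@4 deps=(2,0) exec_start@7 write@8
I4 mul r1: issue@5 deps=(2,2) exec_start@7 write@8
I5 mul r1: issue@6 deps=(3,3) exec_start@8 write@11
I6 add r1: issue@7 deps=(3,3) exec_start@8 write@10

Answer: 4 6 7 8 8 11 10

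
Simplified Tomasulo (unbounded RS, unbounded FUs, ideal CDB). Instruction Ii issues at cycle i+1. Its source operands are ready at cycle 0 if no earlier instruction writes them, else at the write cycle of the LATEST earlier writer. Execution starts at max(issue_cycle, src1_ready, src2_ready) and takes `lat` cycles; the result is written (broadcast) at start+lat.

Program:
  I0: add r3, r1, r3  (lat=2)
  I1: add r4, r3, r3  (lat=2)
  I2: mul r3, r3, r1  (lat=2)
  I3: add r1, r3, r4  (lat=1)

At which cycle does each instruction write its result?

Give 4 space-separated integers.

Answer: 3 5 5 6

Derivation:
I0 add r3: issue@1 deps=(None,None) exec_start@1 write@3
I1 add r4: issue@2 deps=(0,0) exec_start@3 write@5
I2 mul r3: issue@3 deps=(0,None) exec_start@3 write@5
I3 add r1: issue@4 deps=(2,1) exec_start@5 write@6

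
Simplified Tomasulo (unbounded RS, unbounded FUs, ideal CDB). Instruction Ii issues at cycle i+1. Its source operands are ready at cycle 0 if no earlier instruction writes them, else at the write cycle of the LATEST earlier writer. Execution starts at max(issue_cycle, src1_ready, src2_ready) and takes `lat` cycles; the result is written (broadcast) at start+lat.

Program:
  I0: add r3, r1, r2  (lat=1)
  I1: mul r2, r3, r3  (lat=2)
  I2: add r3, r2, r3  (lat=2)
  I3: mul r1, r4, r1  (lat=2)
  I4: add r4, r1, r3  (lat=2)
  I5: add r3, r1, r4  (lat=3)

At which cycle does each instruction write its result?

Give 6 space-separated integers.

Answer: 2 4 6 6 8 11

Derivation:
I0 add r3: issue@1 deps=(None,None) exec_start@1 write@2
I1 mul r2: issue@2 deps=(0,0) exec_start@2 write@4
I2 add r3: issue@3 deps=(1,0) exec_start@4 write@6
I3 mul r1: issue@4 deps=(None,None) exec_start@4 write@6
I4 add r4: issue@5 deps=(3,2) exec_start@6 write@8
I5 add r3: issue@6 deps=(3,4) exec_start@8 write@11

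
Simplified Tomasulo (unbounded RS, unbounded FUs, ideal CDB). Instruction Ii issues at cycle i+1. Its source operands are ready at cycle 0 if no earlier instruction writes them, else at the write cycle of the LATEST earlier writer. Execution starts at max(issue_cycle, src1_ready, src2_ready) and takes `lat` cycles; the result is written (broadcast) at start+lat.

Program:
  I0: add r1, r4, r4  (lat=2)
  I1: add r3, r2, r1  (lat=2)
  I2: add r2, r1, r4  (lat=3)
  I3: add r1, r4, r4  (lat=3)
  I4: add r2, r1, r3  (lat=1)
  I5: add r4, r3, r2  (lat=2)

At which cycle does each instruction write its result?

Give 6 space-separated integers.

Answer: 3 5 6 7 8 10

Derivation:
I0 add r1: issue@1 deps=(None,None) exec_start@1 write@3
I1 add r3: issue@2 deps=(None,0) exec_start@3 write@5
I2 add r2: issue@3 deps=(0,None) exec_start@3 write@6
I3 add r1: issue@4 deps=(None,None) exec_start@4 write@7
I4 add r2: issue@5 deps=(3,1) exec_start@7 write@8
I5 add r4: issue@6 deps=(1,4) exec_start@8 write@10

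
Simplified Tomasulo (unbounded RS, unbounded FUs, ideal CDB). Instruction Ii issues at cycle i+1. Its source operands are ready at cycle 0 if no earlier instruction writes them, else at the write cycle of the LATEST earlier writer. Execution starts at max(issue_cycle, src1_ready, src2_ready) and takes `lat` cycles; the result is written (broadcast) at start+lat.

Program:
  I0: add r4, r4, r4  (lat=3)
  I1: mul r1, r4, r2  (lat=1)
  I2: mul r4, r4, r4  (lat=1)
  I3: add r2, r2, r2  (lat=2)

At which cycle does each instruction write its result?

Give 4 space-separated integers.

I0 add r4: issue@1 deps=(None,None) exec_start@1 write@4
I1 mul r1: issue@2 deps=(0,None) exec_start@4 write@5
I2 mul r4: issue@3 deps=(0,0) exec_start@4 write@5
I3 add r2: issue@4 deps=(None,None) exec_start@4 write@6

Answer: 4 5 5 6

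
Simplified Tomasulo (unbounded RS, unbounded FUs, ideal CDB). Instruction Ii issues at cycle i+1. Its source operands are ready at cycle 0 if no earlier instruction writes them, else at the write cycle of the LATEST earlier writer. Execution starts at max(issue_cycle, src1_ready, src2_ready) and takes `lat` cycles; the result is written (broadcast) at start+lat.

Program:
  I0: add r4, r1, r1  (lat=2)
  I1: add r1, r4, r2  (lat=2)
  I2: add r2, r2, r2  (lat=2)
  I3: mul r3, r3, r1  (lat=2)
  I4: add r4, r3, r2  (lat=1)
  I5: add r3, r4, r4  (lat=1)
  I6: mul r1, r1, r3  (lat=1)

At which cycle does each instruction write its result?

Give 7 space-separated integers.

I0 add r4: issue@1 deps=(None,None) exec_start@1 write@3
I1 add r1: issue@2 deps=(0,None) exec_start@3 write@5
I2 add r2: issue@3 deps=(None,None) exec_start@3 write@5
I3 mul r3: issue@4 deps=(None,1) exec_start@5 write@7
I4 add r4: issue@5 deps=(3,2) exec_start@7 write@8
I5 add r3: issue@6 deps=(4,4) exec_start@8 write@9
I6 mul r1: issue@7 deps=(1,5) exec_start@9 write@10

Answer: 3 5 5 7 8 9 10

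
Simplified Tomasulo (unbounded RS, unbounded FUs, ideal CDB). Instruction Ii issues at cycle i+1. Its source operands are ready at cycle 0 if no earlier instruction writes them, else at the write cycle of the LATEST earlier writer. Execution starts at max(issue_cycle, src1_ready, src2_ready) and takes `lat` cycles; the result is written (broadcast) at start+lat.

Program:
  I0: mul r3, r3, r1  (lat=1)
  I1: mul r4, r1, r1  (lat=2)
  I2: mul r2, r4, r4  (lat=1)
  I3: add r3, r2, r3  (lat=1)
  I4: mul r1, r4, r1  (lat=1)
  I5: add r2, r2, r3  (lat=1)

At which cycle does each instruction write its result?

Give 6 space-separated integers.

Answer: 2 4 5 6 6 7

Derivation:
I0 mul r3: issue@1 deps=(None,None) exec_start@1 write@2
I1 mul r4: issue@2 deps=(None,None) exec_start@2 write@4
I2 mul r2: issue@3 deps=(1,1) exec_start@4 write@5
I3 add r3: issue@4 deps=(2,0) exec_start@5 write@6
I4 mul r1: issue@5 deps=(1,None) exec_start@5 write@6
I5 add r2: issue@6 deps=(2,3) exec_start@6 write@7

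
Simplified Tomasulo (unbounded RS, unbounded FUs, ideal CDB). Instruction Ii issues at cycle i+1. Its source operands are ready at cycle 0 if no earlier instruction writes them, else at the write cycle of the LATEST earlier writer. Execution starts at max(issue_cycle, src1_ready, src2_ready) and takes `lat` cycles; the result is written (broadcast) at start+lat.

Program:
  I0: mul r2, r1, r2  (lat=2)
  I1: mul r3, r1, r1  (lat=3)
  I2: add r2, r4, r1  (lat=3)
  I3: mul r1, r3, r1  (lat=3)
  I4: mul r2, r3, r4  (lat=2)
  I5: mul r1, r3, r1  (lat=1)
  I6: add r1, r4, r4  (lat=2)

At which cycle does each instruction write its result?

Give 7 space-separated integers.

Answer: 3 5 6 8 7 9 9

Derivation:
I0 mul r2: issue@1 deps=(None,None) exec_start@1 write@3
I1 mul r3: issue@2 deps=(None,None) exec_start@2 write@5
I2 add r2: issue@3 deps=(None,None) exec_start@3 write@6
I3 mul r1: issue@4 deps=(1,None) exec_start@5 write@8
I4 mul r2: issue@5 deps=(1,None) exec_start@5 write@7
I5 mul r1: issue@6 deps=(1,3) exec_start@8 write@9
I6 add r1: issue@7 deps=(None,None) exec_start@7 write@9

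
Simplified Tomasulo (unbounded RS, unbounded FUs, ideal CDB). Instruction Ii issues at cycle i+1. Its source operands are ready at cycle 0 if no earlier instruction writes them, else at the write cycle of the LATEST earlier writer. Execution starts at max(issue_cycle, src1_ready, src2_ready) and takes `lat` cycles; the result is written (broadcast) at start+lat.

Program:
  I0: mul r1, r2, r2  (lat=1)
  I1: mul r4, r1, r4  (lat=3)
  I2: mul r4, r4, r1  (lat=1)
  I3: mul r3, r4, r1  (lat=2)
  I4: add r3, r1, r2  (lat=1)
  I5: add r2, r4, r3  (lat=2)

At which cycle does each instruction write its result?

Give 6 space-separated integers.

I0 mul r1: issue@1 deps=(None,None) exec_start@1 write@2
I1 mul r4: issue@2 deps=(0,None) exec_start@2 write@5
I2 mul r4: issue@3 deps=(1,0) exec_start@5 write@6
I3 mul r3: issue@4 deps=(2,0) exec_start@6 write@8
I4 add r3: issue@5 deps=(0,None) exec_start@5 write@6
I5 add r2: issue@6 deps=(2,4) exec_start@6 write@8

Answer: 2 5 6 8 6 8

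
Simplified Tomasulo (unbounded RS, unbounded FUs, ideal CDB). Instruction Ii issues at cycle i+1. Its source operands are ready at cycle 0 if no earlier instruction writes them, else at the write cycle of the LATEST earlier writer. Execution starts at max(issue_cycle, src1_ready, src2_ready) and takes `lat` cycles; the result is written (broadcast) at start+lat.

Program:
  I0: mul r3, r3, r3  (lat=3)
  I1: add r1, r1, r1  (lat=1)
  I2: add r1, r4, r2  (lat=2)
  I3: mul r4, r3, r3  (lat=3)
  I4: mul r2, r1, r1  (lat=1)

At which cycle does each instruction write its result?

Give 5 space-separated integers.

I0 mul r3: issue@1 deps=(None,None) exec_start@1 write@4
I1 add r1: issue@2 deps=(None,None) exec_start@2 write@3
I2 add r1: issue@3 deps=(None,None) exec_start@3 write@5
I3 mul r4: issue@4 deps=(0,0) exec_start@4 write@7
I4 mul r2: issue@5 deps=(2,2) exec_start@5 write@6

Answer: 4 3 5 7 6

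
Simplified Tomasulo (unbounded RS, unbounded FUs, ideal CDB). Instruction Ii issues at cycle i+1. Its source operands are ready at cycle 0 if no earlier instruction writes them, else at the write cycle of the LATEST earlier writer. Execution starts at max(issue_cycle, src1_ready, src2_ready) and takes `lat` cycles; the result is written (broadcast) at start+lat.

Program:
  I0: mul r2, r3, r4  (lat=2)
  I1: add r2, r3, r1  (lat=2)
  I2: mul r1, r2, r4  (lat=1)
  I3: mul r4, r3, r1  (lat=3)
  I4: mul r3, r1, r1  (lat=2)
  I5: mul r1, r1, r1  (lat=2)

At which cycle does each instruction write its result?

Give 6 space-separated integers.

Answer: 3 4 5 8 7 8

Derivation:
I0 mul r2: issue@1 deps=(None,None) exec_start@1 write@3
I1 add r2: issue@2 deps=(None,None) exec_start@2 write@4
I2 mul r1: issue@3 deps=(1,None) exec_start@4 write@5
I3 mul r4: issue@4 deps=(None,2) exec_start@5 write@8
I4 mul r3: issue@5 deps=(2,2) exec_start@5 write@7
I5 mul r1: issue@6 deps=(2,2) exec_start@6 write@8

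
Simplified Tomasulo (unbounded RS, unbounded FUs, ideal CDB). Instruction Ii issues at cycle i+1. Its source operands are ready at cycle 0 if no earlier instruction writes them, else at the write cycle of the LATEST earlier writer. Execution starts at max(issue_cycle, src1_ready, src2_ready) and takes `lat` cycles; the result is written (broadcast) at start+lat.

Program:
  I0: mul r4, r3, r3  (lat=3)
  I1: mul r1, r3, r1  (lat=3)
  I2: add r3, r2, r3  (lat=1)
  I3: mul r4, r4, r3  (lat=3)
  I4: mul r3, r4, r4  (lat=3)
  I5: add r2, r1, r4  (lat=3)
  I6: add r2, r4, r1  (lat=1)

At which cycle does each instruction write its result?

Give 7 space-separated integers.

I0 mul r4: issue@1 deps=(None,None) exec_start@1 write@4
I1 mul r1: issue@2 deps=(None,None) exec_start@2 write@5
I2 add r3: issue@3 deps=(None,None) exec_start@3 write@4
I3 mul r4: issue@4 deps=(0,2) exec_start@4 write@7
I4 mul r3: issue@5 deps=(3,3) exec_start@7 write@10
I5 add r2: issue@6 deps=(1,3) exec_start@7 write@10
I6 add r2: issue@7 deps=(3,1) exec_start@7 write@8

Answer: 4 5 4 7 10 10 8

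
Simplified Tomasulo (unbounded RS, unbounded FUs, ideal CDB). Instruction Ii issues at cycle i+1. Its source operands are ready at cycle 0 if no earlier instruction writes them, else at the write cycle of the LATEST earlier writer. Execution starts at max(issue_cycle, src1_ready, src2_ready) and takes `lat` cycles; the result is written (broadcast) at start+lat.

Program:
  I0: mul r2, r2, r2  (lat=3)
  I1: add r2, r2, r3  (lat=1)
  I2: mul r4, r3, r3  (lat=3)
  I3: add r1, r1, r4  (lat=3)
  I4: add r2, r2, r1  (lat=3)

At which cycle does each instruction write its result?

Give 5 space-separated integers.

Answer: 4 5 6 9 12

Derivation:
I0 mul r2: issue@1 deps=(None,None) exec_start@1 write@4
I1 add r2: issue@2 deps=(0,None) exec_start@4 write@5
I2 mul r4: issue@3 deps=(None,None) exec_start@3 write@6
I3 add r1: issue@4 deps=(None,2) exec_start@6 write@9
I4 add r2: issue@5 deps=(1,3) exec_start@9 write@12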